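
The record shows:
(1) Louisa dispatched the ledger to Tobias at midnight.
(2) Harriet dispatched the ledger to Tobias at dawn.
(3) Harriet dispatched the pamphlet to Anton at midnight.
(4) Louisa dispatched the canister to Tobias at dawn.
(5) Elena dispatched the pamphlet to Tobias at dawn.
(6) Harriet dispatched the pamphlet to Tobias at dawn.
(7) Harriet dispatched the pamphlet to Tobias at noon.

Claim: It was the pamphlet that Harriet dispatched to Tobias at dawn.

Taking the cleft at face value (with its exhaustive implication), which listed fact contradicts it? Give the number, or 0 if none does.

2

The cleft puts "the pamphlet" in focus and presupposes the open proposition with Harriet as agent and Tobias as recipient and at dawn as setting.
Exhaustivity: the pamphlet is the only thing satisfying that background.
But fact (2) also has Harriet as agent and Tobias as recipient and at dawn as setting, with thing = the ledger — so the exhaustive reading fails.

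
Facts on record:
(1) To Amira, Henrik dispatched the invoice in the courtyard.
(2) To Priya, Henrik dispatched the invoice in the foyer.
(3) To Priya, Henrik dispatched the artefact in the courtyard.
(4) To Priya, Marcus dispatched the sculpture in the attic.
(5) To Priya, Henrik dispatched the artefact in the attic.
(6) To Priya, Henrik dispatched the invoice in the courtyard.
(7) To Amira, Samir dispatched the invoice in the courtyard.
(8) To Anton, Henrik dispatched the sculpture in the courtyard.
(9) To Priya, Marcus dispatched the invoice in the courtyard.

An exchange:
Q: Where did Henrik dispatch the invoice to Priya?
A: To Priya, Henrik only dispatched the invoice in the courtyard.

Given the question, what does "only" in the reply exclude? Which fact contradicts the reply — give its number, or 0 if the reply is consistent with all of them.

2

Answering "Where did ...?" puts focus on the setting — here, "in the courtyard".
So "only" ranges over settings; the rest (agent = Henrik, thing = the invoice, recipient = Priya) is presupposed.
Fact (2) keeps agent = Henrik, thing = the invoice, recipient = Priya but has setting = in the foyer; that refutes the reply.
(Fact (3) would refute a reading with focus on the thing — but that is not what the question asks.)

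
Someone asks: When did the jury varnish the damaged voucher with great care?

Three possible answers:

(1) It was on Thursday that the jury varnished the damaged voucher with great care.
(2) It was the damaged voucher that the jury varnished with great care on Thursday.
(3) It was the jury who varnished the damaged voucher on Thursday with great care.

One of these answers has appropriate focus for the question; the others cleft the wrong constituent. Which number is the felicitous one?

1

The question word "when" targets the time.
Option (1) clefts "on Thursday" — that matches what the question asks about.
Option (2) clefts "the damaged voucher" — the direct object, not what was asked.
Option (3) clefts "the jury" — the subject (agent), not what was asked.
So the congruent reply is (1).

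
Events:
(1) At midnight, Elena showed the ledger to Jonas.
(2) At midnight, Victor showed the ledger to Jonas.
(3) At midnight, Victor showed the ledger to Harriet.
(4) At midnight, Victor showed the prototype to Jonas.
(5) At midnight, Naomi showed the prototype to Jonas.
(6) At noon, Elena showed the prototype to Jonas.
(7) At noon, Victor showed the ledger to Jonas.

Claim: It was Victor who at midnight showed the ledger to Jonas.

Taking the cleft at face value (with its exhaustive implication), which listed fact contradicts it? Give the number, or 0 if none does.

The cleft puts "Victor" in focus and presupposes the open proposition with same thing, recipient, setting (the ledger / Jonas / at midnight).
The exhaustive reading says no other agent fits that background.
But fact (1) also has same thing, recipient, setting (the ledger / Jonas / at midnight), with agent = Elena — so the exhaustive reading fails.

1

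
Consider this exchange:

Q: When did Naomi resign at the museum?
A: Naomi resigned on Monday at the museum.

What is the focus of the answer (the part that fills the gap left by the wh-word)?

The wh-word "when" asks about the time.
In the answer, "Naomi" and "at the museum" are given — repeated from the question.
The constituent filling the time gap is "on Monday"; that is the focus and would carry nuclear stress.

on Monday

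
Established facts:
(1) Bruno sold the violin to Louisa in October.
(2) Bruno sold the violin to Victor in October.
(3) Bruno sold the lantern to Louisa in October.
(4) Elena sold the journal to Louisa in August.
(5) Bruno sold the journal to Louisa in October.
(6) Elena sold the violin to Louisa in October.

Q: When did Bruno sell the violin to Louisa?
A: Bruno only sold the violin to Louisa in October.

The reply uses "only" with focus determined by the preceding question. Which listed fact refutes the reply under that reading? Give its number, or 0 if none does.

The question "When did ...?" targets the setting, so in the reply the focus falls on "in October".
So "only" ranges over settings; the rest (agent = Bruno, thing = the violin, recipient = Louisa) is presupposed.
No fact keeps agent = Bruno, thing = the violin, recipient = Louisa while changing the setting; every other fact differs on something backgrounded. The reply stands.
(Fact (2) would refute a reading with focus on the recipient — but that is not what the question asks.)

0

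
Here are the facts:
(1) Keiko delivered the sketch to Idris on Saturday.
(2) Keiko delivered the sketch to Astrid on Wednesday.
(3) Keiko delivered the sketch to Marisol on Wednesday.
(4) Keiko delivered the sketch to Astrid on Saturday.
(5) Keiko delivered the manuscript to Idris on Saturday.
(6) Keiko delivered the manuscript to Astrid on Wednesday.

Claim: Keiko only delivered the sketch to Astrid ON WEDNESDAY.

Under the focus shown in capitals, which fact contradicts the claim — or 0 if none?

4

The capitals mark "on Wednesday" as focus. So "only" rules out other settings, with the rest (same agent, thing, recipient (Keiko / the sketch / Astrid)) as background.
Fact (4) matches on same agent, thing, recipient (Keiko / the sketch / Astrid), but has setting = on Saturday instead. That refutes the claim.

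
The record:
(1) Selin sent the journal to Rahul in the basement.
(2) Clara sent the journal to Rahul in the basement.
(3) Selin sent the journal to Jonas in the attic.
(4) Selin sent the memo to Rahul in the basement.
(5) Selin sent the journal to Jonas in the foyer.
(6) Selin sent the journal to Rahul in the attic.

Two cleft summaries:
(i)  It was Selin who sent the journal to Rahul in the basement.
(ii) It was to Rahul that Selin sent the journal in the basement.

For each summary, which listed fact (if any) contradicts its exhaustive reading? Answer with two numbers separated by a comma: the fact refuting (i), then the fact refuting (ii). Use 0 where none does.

Summary (i) focuses "Selin" (the agent); background thing = the journal, recipient = Rahul, setting = in the basement. Fact (2) matches that background with agent = Clara — refutes (i).
Summary (ii) focuses "Rahul" (the recipient); background agent = Selin, thing = the journal, setting = in the basement. No fact matches that background with a different recipient, so 0.

2, 0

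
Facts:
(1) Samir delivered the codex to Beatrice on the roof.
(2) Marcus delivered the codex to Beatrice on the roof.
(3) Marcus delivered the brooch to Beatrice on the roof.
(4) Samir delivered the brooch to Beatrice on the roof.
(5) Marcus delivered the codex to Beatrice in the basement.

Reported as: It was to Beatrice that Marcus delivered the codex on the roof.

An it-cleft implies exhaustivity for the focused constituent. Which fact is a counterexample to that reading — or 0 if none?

0

The cleft puts "Beatrice" in focus and presupposes the open proposition with agent = Marcus, thing = the codex, setting = on the roof.
Exhaustivity: Beatrice is the only recipient satisfying that background.
No listed fact matches the background with a different recipient. Exhaustivity holds.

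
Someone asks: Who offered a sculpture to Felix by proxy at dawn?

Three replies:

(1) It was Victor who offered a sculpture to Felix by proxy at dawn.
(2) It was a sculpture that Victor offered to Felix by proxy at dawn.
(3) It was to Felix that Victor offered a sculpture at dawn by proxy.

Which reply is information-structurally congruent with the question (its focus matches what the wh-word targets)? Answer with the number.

1

The question word "who" targets the subject (agent).
Option (1) clefts "Victor" — that matches what the question asks about.
Option (2) clefts "a sculpture" — the direct object, not what was asked.
Option (3) clefts "to Felix" — the recipient, not what was asked.
So the congruent reply is (1).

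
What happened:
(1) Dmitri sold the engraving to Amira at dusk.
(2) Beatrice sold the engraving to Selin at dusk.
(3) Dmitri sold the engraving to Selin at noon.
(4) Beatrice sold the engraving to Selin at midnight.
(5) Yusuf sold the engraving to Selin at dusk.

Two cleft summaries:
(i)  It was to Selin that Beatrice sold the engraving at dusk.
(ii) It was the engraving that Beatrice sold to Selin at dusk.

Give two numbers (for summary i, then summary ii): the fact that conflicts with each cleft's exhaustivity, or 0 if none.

0, 0

Summary (i) focuses "Selin" (the recipient); background Beatrice as agent and the engraving as thing and at dusk as setting. No fact matches that background with a different recipient, so 0.
Summary (ii) focuses "the engraving" (the thing); background Beatrice as agent and Selin as recipient and at dusk as setting. No fact matches that background with a different thing, so 0.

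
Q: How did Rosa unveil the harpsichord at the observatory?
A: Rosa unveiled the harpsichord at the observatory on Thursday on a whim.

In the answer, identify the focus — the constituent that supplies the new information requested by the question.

The wh-word "how" asks about the manner.
In the answer, "Rosa", "the harpsichord" and "at the observatory" are given — repeated from the question.
"on Thursday" is also new, but it specifies the time, which is not what the question asks about — so it is not the focus.
The constituent filling the manner gap is "on a whim"; that is the focus.

on a whim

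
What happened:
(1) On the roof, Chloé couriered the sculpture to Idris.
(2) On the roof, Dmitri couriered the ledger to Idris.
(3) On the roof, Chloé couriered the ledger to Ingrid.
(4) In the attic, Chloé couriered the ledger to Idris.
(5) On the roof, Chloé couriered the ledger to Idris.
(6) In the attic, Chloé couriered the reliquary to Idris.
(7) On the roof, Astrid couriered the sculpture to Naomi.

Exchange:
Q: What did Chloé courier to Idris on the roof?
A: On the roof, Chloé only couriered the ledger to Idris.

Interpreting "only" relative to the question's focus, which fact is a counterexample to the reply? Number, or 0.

The question "What did ...?" targets the thing, so in the reply the focus falls on "the ledger".
"Only" then excludes alternative things while the background — agent = Chloé, recipient = Idris, setting = on the roof — is held fixed.
Fact (1) shares the background with a different thing (the sculpture) — counterexample.
(Fact (4) would refute a reading with focus on the setting — but that is not what the question asks.)

1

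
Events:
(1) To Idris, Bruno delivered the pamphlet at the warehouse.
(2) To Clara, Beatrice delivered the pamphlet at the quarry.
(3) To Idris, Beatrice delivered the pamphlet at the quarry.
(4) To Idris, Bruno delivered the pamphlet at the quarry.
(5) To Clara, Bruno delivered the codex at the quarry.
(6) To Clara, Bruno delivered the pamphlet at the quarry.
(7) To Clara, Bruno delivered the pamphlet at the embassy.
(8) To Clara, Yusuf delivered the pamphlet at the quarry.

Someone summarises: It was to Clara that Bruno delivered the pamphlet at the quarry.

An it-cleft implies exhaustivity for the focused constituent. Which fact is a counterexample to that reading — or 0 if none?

The cleft puts "Clara" in focus and presupposes the open proposition with same agent, thing, setting (Bruno / the pamphlet / at the quarry).
The exhaustive reading says no other recipient fits that background.
Fact (4) shares the background but with recipient = Idris; exhaustivity is violated.

4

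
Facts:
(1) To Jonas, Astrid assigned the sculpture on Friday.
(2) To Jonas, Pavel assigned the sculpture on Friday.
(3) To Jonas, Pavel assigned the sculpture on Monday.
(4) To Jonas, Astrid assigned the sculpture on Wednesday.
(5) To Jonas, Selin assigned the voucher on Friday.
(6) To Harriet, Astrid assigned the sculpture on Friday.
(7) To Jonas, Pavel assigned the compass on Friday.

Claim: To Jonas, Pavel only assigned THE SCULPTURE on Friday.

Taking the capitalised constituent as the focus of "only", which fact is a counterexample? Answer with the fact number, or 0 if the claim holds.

7

The capitals mark "the sculpture" as focus. So "only" rules out other things, with the rest (same agent, recipient, setting (Pavel / Jonas / on Friday)) as background.
Fact (7) matches on same agent, recipient, setting (Pavel / Jonas / on Friday), but has thing = the compass instead. That refutes the claim.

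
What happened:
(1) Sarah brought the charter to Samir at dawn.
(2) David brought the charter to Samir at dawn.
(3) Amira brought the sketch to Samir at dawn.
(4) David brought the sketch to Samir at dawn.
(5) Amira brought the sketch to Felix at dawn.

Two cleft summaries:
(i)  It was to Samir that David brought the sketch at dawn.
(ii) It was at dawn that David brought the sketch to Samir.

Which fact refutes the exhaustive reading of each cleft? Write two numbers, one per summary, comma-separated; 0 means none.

(i): focus "Samir". No fact shares same agent, thing, setting (David / the sketch / at dawn) with a different recipient. 0.
(ii): focus "at dawn". No fact shares same agent, thing, recipient (David / the sketch / Samir) with a different setting. 0.

0, 0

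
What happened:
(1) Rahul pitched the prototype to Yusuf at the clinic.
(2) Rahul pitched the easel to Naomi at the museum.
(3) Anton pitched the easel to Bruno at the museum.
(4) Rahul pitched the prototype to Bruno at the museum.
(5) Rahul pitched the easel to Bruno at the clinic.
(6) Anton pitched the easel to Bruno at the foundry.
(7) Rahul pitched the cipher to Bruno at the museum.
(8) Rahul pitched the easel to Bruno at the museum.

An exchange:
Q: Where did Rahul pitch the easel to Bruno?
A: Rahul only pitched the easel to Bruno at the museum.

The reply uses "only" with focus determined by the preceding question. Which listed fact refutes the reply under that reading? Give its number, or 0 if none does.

5

Answering "Where did ...?" puts focus on the setting — here, "at the museum".
"Only" then excludes alternative settings while the background — same agent, thing, recipient (Rahul / the easel / Bruno) — is held fixed.
Fact (5) keeps same agent, thing, recipient (Rahul / the easel / Bruno) but has setting = at the clinic; that refutes the reply.
(Fact (4) would refute a reading with focus on the thing — but that is not what the question asks.)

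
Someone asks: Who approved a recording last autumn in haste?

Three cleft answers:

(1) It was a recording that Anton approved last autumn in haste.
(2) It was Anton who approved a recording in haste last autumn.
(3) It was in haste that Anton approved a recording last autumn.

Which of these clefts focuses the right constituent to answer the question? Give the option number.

2

The question word "who" targets the subject (agent).
Option (1) clefts "a recording" — the direct object, not what was asked.
Option (2) clefts "Anton" — that matches what the question asks about.
Option (3) clefts "in haste" — the manner, not what was asked.
So the congruent reply is (2).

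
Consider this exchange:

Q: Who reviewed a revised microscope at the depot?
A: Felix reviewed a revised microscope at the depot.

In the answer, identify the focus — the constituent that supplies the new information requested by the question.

The wh-word "who" asks about the subject (agent).
In the answer, "a revised microscope" and "at the depot" are given — repeated from the question.
The constituent filling the subject (agent) gap is "Felix"; that is the focus and would carry nuclear stress.

Felix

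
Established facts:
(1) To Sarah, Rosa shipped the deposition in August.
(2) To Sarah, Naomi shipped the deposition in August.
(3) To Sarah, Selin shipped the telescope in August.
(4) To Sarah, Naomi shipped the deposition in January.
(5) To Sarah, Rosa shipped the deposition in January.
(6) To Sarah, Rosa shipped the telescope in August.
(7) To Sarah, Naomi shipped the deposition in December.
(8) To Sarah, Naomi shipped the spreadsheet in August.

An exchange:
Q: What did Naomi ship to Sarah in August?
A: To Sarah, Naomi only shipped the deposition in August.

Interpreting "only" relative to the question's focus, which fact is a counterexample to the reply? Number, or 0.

8

The question "What did ...?" targets the thing, so in the reply the focus falls on "the deposition".
So "only" ranges over things; the rest (agent = Naomi, recipient = Sarah, setting = in August) is presupposed.
Fact (8) shares the background with a different thing (the spreadsheet) — counterexample.
(Fact (4) would refute a reading with focus on the setting — but that is not what the question asks.)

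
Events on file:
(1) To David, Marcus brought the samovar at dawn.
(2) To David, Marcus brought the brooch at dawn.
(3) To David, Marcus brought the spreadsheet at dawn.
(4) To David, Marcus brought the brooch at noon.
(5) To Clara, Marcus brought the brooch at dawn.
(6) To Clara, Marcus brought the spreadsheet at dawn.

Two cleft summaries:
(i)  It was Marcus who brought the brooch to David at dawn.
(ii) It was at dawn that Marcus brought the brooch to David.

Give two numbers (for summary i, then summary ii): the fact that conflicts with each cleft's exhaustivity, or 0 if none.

Summary (i) focuses "Marcus" (the agent); background same thing, recipient, setting (the brooch / David / at dawn). No fact matches that background with a different agent, so 0.
Summary (ii) focuses "at dawn" (the setting); background same agent, thing, recipient (Marcus / the brooch / David). Fact (4) matches that background with setting = at noon — refutes (ii).

0, 4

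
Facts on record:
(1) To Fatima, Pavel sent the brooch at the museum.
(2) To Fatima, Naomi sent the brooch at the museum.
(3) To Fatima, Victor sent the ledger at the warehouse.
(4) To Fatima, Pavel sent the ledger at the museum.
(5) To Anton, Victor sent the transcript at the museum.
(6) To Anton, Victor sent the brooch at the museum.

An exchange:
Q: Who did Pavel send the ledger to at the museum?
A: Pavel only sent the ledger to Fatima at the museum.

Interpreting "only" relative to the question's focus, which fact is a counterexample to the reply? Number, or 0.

0

The question "Who did ... to ...?" targets the recipient, so in the reply the focus falls on "Fatima".
So "only" ranges over recipients; the rest (Pavel as agent and the ledger as thing and at the museum as setting) is presupposed.
No fact keeps Pavel as agent and the ledger as thing and at the museum as setting while changing the recipient; every other fact differs on something backgrounded. The reply stands.
(Fact (1) would refute a reading with focus on the thing — but that is not what the question asks.)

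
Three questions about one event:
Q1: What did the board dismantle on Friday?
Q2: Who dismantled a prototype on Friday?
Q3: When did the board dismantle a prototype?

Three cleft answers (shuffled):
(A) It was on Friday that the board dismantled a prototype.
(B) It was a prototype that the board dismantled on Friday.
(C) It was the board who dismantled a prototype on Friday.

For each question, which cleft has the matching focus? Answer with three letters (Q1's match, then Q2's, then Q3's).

Q1 asks about the direct object; cleft (B) focuses "a prototype", which is the direct object — so Q1 → B.
Q2 asks about the subject (agent); cleft (C) focuses "the board", which is the subject (agent) — so Q2 → C.
Q3 asks about the time; cleft (A) focuses "on Friday", which is the time — so Q3 → A.
Mapping: Q1→B, Q2→C, Q3→A.

BCA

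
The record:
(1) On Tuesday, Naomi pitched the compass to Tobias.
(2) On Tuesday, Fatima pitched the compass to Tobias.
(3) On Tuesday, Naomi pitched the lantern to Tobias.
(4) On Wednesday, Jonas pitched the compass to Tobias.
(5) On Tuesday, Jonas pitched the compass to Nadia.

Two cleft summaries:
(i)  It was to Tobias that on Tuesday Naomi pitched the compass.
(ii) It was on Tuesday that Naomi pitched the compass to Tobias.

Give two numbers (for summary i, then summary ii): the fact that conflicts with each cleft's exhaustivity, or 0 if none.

0, 0

(i): focus "Tobias". No fact shares agent = Naomi, thing = the compass, setting = on Tuesday with a different recipient. 0.
(ii): focus "on Tuesday". No fact shares agent = Naomi, thing = the compass, recipient = Tobias with a different setting. 0.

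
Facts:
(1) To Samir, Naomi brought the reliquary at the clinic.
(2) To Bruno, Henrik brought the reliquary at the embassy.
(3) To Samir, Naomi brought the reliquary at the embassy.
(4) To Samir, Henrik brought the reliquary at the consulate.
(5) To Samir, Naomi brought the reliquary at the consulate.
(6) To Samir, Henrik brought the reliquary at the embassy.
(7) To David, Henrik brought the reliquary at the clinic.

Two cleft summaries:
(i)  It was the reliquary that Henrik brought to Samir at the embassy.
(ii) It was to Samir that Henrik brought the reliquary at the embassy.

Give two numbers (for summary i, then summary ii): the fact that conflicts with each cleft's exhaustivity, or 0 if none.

0, 2

Summary (i) focuses "the reliquary" (the thing); background same agent, recipient, setting (Henrik / Samir / at the embassy). No fact matches that background with a different thing, so 0.
Summary (ii) focuses "Samir" (the recipient); background same agent, thing, setting (Henrik / the reliquary / at the embassy). Fact (2) matches that background with recipient = Bruno — refutes (ii).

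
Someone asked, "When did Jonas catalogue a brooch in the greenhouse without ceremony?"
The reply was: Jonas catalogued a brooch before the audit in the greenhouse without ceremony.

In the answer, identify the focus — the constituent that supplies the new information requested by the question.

before the audit

The wh-word "when" asks about the time.
In the answer, "Jonas", "a brooch", "without ceremony" and "in the greenhouse" are given — repeated from the question.
The constituent filling the time gap is "before the audit"; that is the focus and would carry nuclear stress.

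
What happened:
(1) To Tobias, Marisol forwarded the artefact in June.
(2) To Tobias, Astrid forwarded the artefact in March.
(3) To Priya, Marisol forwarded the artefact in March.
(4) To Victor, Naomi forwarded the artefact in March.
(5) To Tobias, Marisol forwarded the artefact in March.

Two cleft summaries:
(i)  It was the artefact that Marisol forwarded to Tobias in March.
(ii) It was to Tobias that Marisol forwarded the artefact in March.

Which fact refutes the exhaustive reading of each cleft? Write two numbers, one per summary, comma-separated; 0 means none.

0, 3

(i): focus "the artefact". No fact shares Marisol as agent and Tobias as recipient and in March as setting with a different thing. 0.
(ii): focus "Tobias". Looking for Marisol as agent and the artefact as thing and in March as setting with some other recipient — fact (3) has Priya there. Refuted.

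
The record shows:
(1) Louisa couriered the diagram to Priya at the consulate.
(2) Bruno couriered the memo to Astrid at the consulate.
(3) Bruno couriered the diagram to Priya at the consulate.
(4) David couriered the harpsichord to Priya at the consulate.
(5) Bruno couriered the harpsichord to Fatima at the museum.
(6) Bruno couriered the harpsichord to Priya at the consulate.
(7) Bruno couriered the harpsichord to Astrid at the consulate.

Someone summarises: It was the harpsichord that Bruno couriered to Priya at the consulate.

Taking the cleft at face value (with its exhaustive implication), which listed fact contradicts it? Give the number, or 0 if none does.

3

The cleft puts "the harpsichord" in focus and presupposes the open proposition with Bruno as agent and Priya as recipient and at the consulate as setting.
The exhaustive reading says no other thing fits that background.
Fact (3) shares the background but with thing = the diagram; exhaustivity is violated.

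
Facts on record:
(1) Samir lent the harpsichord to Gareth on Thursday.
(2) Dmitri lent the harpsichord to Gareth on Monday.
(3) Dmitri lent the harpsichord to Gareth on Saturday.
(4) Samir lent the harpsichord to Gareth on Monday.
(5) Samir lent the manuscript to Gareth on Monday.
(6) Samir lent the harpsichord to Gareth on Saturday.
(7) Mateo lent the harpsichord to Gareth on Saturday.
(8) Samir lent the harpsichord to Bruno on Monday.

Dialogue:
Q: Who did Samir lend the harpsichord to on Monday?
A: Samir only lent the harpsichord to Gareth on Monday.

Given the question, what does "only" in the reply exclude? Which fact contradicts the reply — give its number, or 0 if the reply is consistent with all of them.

8

The question "Who did ... to ...?" targets the recipient, so in the reply the focus falls on "Gareth".
So "only" ranges over recipients; the rest (same agent, thing, setting (Samir / the harpsichord / on Monday)) is presupposed.
Fact (8) shares the background with a different recipient (Bruno) — counterexample.
(Fact (5) would refute a reading with focus on the thing — but that is not what the question asks.)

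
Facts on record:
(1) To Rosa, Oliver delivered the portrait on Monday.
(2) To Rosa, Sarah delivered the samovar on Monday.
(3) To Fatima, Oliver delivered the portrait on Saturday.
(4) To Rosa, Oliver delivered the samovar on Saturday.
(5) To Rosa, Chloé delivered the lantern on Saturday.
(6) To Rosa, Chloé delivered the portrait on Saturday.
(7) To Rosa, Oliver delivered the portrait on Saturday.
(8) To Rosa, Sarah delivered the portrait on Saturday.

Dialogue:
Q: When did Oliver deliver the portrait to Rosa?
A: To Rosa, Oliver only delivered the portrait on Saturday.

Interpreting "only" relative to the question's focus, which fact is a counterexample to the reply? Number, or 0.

1

The question "When did ...?" targets the setting, so in the reply the focus falls on "on Saturday".
So "only" ranges over settings; the rest (Oliver as agent and the portrait as thing and Rosa as recipient) is presupposed.
Fact (1) keeps Oliver as agent and the portrait as thing and Rosa as recipient but has setting = on Monday; that refutes the reply.
(Fact (3) would refute a reading with focus on the recipient — but that is not what the question asks.)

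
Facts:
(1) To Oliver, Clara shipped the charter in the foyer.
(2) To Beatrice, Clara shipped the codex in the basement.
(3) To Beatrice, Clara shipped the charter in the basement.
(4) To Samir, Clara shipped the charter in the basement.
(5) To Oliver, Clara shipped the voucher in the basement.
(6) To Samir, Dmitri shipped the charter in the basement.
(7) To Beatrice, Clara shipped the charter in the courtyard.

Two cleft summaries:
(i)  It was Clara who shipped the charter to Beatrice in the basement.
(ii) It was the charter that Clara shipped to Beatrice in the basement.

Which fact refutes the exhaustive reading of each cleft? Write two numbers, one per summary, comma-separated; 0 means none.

(i): focus "Clara". No fact shares thing = the charter, recipient = Beatrice, setting = in the basement with a different agent. 0.
(ii): focus "the charter". Looking for agent = Clara, recipient = Beatrice, setting = in the basement with some other thing — fact (2) has the codex there. Refuted.

0, 2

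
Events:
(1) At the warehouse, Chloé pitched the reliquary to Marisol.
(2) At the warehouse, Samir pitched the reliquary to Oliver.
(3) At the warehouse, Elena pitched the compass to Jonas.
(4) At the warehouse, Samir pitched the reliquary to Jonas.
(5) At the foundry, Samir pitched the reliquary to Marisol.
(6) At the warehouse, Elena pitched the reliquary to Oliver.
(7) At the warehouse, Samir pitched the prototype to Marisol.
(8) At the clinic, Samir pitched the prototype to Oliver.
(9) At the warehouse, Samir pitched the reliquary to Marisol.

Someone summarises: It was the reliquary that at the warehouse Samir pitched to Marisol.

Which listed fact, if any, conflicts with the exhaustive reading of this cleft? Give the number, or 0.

Focus of the cleft: "the reliquary" (the thing). Presupposed background: agent = Samir, recipient = Marisol, setting = at the warehouse.
Exhaustivity: the reliquary is the only thing satisfying that background.
Fact (7) shares the background but with thing = the prototype; exhaustivity is violated.

7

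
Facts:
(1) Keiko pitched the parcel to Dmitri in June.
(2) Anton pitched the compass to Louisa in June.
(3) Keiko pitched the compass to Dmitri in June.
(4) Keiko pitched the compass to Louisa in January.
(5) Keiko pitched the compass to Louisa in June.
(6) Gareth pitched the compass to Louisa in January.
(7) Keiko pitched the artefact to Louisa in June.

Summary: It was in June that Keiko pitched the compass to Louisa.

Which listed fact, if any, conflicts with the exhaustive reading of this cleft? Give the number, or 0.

Focus of the cleft: "in June" (the setting). Presupposed background: same agent, thing, recipient (Keiko / the compass / Louisa).
The exhaustive reading says no other setting fits that background.
But fact (4) also has same agent, thing, recipient (Keiko / the compass / Louisa), with setting = in January — so the exhaustive reading fails.

4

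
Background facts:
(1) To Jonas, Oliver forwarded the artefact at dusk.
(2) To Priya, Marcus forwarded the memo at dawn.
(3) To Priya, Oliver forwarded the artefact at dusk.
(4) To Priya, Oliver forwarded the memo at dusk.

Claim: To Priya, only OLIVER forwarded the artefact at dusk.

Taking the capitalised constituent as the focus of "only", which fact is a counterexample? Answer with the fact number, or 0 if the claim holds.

0

Focus (in capitals) is "Oliver" — the agent. "Only" excludes alternative agents while holding fixed same thing, recipient, setting (the artefact / Priya / at dusk).
Every other fact changes something in the background, not just the agent. Nothing refutes the claim.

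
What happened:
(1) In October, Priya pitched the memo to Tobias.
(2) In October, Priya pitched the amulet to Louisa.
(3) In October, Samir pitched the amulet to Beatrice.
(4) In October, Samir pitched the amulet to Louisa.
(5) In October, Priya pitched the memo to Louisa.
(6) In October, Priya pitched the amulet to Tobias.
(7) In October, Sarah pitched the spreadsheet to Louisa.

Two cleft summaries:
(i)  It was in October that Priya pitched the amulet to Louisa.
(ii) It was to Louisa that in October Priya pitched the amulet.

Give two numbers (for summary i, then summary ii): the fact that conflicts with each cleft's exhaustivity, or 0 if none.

(i): focus "in October". No fact shares Priya as agent and the amulet as thing and Louisa as recipient with a different setting. 0.
(ii): focus "Louisa". Looking for Priya as agent and the amulet as thing and in October as setting with some other recipient — fact (6) has Tobias there. Refuted.

0, 6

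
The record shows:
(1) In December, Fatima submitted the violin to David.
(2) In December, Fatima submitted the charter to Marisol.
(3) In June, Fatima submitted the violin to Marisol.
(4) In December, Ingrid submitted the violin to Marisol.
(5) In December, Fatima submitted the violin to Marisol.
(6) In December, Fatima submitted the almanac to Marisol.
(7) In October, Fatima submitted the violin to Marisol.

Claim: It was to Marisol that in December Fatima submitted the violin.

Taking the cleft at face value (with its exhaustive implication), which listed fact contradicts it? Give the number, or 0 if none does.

The cleft puts "Marisol" in focus and presupposes the open proposition with agent = Fatima, thing = the violin, setting = in December.
The exhaustive reading says no other recipient fits that background.
But fact (1) also has agent = Fatima, thing = the violin, setting = in December, with recipient = David — so the exhaustive reading fails.

1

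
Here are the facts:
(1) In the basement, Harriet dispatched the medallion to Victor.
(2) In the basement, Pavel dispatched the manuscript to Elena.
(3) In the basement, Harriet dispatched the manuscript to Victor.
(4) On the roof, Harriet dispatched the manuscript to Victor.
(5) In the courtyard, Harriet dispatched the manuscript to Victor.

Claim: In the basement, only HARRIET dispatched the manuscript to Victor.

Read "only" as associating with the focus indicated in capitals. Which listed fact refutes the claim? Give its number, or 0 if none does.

Focus (in capitals) is "Harriet" — the agent. "Only" excludes alternative agents while holding fixed same thing, recipient, setting (the manuscript / Victor / in the basement).
Every other fact changes something in the background, not just the agent. Nothing refutes the claim.

0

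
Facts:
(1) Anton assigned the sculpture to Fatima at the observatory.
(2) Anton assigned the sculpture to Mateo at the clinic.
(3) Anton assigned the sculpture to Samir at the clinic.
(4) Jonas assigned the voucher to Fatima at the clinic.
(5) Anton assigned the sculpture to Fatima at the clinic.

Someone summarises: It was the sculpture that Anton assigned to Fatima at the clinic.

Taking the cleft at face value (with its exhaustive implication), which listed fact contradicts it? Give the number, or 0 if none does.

0

Focus of the cleft: "the sculpture" (the thing). Presupposed background: agent = Anton, recipient = Fatima, setting = at the clinic.
Exhaustivity: the sculpture is the only thing satisfying that background.
Every other fact differs from the presupposition on some backgrounded slot, so none challenges the exhaustivity.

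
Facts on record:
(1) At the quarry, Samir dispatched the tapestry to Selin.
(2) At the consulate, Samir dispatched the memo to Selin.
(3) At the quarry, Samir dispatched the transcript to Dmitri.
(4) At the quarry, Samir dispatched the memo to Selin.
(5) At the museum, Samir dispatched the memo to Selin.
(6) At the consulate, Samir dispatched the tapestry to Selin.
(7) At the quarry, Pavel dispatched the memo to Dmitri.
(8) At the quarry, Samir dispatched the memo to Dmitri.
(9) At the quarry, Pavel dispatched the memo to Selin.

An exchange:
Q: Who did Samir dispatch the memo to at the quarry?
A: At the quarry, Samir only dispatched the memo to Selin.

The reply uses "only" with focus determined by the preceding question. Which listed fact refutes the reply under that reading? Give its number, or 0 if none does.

8

Answering "Who did ... to ...?" puts focus on the recipient — here, "Selin".
So "only" ranges over recipients; the rest (same agent, thing, setting (Samir / the memo / at the quarry)) is presupposed.
Fact (8) shares the background with a different recipient (Dmitri) — counterexample.
(Fact (2) would refute a reading with focus on the setting — but that is not what the question asks.)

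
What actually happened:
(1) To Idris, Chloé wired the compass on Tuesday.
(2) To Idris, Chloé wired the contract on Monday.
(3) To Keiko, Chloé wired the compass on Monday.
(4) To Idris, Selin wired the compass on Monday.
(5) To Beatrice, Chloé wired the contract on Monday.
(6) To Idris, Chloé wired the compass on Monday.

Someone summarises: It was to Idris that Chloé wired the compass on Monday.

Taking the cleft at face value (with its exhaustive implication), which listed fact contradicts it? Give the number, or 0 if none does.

Focus of the cleft: "Idris" (the recipient). Presupposed background: Chloé as agent and the compass as thing and on Monday as setting.
The exhaustive reading says no other recipient fits that background.
But fact (3) also has Chloé as agent and the compass as thing and on Monday as setting, with recipient = Keiko — so the exhaustive reading fails.

3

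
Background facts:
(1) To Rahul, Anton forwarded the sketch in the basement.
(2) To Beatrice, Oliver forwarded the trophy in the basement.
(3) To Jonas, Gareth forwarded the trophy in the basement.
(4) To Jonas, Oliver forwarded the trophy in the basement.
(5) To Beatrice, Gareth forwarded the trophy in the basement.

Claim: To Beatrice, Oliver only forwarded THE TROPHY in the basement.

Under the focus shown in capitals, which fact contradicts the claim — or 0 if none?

0

The capitals mark "the trophy" as focus. So "only" rules out other things, with the rest (same agent, recipient, setting (Oliver / Beatrice / in the basement)) as background.
No fact matches same agent, recipient, setting (Oliver / Beatrice / in the basement) with a different thing — every other fact differs on at least one backgrounded slot. So no fact refutes it.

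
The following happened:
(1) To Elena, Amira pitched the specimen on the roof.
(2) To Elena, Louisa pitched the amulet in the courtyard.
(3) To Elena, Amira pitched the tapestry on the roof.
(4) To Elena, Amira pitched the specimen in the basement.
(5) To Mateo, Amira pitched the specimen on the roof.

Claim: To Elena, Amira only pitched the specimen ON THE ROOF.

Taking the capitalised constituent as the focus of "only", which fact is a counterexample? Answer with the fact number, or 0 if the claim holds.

The capitals mark "on the roof" as focus. So "only" rules out other settings, with the rest (Amira as agent and the specimen as thing and Elena as recipient) as background.
Fact (4) shares the background but differs in setting (in the basement) — a counterexample.

4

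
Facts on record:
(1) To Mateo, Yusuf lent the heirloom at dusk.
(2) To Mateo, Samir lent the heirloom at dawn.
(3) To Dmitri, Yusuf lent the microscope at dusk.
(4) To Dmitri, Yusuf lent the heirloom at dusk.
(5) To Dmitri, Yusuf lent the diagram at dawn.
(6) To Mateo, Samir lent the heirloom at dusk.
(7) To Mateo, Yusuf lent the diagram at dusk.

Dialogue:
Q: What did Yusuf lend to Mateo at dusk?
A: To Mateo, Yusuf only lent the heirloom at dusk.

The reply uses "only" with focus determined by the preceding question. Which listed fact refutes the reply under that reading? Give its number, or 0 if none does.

7

The question "What did ...?" targets the thing, so in the reply the focus falls on "the heirloom".
So "only" ranges over things; the rest (agent = Yusuf, recipient = Mateo, setting = at dusk) is presupposed.
Fact (7) shares the background with a different thing (the diagram) — counterexample.
(Fact (4) would refute a reading with focus on the recipient — but that is not what the question asks.)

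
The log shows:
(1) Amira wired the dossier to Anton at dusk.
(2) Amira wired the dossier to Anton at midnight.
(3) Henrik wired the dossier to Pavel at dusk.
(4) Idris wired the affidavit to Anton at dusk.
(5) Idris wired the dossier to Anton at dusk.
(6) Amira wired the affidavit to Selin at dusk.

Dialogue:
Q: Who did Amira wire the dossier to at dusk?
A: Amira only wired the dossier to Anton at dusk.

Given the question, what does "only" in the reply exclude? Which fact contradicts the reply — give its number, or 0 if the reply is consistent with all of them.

The question "Who did ... to ...?" targets the recipient, so in the reply the focus falls on "Anton".
So "only" ranges over recipients; the rest (agent = Amira, thing = the dossier, setting = at dusk) is presupposed.
No fact keeps agent = Amira, thing = the dossier, setting = at dusk while changing the recipient; every other fact differs on something backgrounded. The reply stands.
(Fact (2) would refute a reading with focus on the setting — but that is not what the question asks.)

0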